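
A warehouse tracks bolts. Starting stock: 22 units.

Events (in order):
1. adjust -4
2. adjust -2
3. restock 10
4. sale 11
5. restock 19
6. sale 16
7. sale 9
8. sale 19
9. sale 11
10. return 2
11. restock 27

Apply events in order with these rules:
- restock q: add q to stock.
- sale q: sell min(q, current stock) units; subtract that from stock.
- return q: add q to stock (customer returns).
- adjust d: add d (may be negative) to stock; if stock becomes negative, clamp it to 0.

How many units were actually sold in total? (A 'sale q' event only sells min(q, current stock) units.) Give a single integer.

Processing events:
Start: stock = 22
  Event 1 (adjust -4): 22 + -4 = 18
  Event 2 (adjust -2): 18 + -2 = 16
  Event 3 (restock 10): 16 + 10 = 26
  Event 4 (sale 11): sell min(11,26)=11. stock: 26 - 11 = 15. total_sold = 11
  Event 5 (restock 19): 15 + 19 = 34
  Event 6 (sale 16): sell min(16,34)=16. stock: 34 - 16 = 18. total_sold = 27
  Event 7 (sale 9): sell min(9,18)=9. stock: 18 - 9 = 9. total_sold = 36
  Event 8 (sale 19): sell min(19,9)=9. stock: 9 - 9 = 0. total_sold = 45
  Event 9 (sale 11): sell min(11,0)=0. stock: 0 - 0 = 0. total_sold = 45
  Event 10 (return 2): 0 + 2 = 2
  Event 11 (restock 27): 2 + 27 = 29
Final: stock = 29, total_sold = 45

Answer: 45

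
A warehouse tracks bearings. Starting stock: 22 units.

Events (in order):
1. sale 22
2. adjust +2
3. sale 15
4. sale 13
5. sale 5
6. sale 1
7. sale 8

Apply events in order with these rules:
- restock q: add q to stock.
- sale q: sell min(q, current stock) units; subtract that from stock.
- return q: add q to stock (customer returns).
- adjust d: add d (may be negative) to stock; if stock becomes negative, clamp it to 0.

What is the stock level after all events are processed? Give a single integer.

Answer: 0

Derivation:
Processing events:
Start: stock = 22
  Event 1 (sale 22): sell min(22,22)=22. stock: 22 - 22 = 0. total_sold = 22
  Event 2 (adjust +2): 0 + 2 = 2
  Event 3 (sale 15): sell min(15,2)=2. stock: 2 - 2 = 0. total_sold = 24
  Event 4 (sale 13): sell min(13,0)=0. stock: 0 - 0 = 0. total_sold = 24
  Event 5 (sale 5): sell min(5,0)=0. stock: 0 - 0 = 0. total_sold = 24
  Event 6 (sale 1): sell min(1,0)=0. stock: 0 - 0 = 0. total_sold = 24
  Event 7 (sale 8): sell min(8,0)=0. stock: 0 - 0 = 0. total_sold = 24
Final: stock = 0, total_sold = 24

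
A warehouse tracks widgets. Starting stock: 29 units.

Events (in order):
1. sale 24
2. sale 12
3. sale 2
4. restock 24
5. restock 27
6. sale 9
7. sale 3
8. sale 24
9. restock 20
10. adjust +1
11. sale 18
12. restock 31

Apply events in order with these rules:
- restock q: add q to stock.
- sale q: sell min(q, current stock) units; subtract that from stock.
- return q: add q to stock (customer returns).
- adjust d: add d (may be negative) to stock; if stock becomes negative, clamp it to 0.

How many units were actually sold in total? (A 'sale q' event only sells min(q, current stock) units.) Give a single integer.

Answer: 83

Derivation:
Processing events:
Start: stock = 29
  Event 1 (sale 24): sell min(24,29)=24. stock: 29 - 24 = 5. total_sold = 24
  Event 2 (sale 12): sell min(12,5)=5. stock: 5 - 5 = 0. total_sold = 29
  Event 3 (sale 2): sell min(2,0)=0. stock: 0 - 0 = 0. total_sold = 29
  Event 4 (restock 24): 0 + 24 = 24
  Event 5 (restock 27): 24 + 27 = 51
  Event 6 (sale 9): sell min(9,51)=9. stock: 51 - 9 = 42. total_sold = 38
  Event 7 (sale 3): sell min(3,42)=3. stock: 42 - 3 = 39. total_sold = 41
  Event 8 (sale 24): sell min(24,39)=24. stock: 39 - 24 = 15. total_sold = 65
  Event 9 (restock 20): 15 + 20 = 35
  Event 10 (adjust +1): 35 + 1 = 36
  Event 11 (sale 18): sell min(18,36)=18. stock: 36 - 18 = 18. total_sold = 83
  Event 12 (restock 31): 18 + 31 = 49
Final: stock = 49, total_sold = 83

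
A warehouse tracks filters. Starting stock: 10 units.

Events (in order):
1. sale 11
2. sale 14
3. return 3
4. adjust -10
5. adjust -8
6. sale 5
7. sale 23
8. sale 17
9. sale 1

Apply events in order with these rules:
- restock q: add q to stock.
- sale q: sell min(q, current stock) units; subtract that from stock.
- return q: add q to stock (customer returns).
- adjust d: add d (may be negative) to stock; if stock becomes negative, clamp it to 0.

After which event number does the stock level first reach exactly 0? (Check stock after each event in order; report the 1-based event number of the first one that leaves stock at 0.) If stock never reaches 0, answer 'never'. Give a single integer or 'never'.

Answer: 1

Derivation:
Processing events:
Start: stock = 10
  Event 1 (sale 11): sell min(11,10)=10. stock: 10 - 10 = 0. total_sold = 10
  Event 2 (sale 14): sell min(14,0)=0. stock: 0 - 0 = 0. total_sold = 10
  Event 3 (return 3): 0 + 3 = 3
  Event 4 (adjust -10): 3 + -10 = 0 (clamped to 0)
  Event 5 (adjust -8): 0 + -8 = 0 (clamped to 0)
  Event 6 (sale 5): sell min(5,0)=0. stock: 0 - 0 = 0. total_sold = 10
  Event 7 (sale 23): sell min(23,0)=0. stock: 0 - 0 = 0. total_sold = 10
  Event 8 (sale 17): sell min(17,0)=0. stock: 0 - 0 = 0. total_sold = 10
  Event 9 (sale 1): sell min(1,0)=0. stock: 0 - 0 = 0. total_sold = 10
Final: stock = 0, total_sold = 10

First zero at event 1.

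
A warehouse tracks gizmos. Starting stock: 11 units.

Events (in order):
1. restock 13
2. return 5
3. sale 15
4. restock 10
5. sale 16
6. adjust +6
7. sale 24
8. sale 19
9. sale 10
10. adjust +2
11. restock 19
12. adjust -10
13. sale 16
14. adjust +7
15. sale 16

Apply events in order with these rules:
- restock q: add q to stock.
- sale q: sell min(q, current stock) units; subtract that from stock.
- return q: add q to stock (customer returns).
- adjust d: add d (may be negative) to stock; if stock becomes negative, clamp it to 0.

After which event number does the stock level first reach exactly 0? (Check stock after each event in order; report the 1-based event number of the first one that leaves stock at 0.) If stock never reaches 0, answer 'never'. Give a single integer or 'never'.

Answer: 7

Derivation:
Processing events:
Start: stock = 11
  Event 1 (restock 13): 11 + 13 = 24
  Event 2 (return 5): 24 + 5 = 29
  Event 3 (sale 15): sell min(15,29)=15. stock: 29 - 15 = 14. total_sold = 15
  Event 4 (restock 10): 14 + 10 = 24
  Event 5 (sale 16): sell min(16,24)=16. stock: 24 - 16 = 8. total_sold = 31
  Event 6 (adjust +6): 8 + 6 = 14
  Event 7 (sale 24): sell min(24,14)=14. stock: 14 - 14 = 0. total_sold = 45
  Event 8 (sale 19): sell min(19,0)=0. stock: 0 - 0 = 0. total_sold = 45
  Event 9 (sale 10): sell min(10,0)=0. stock: 0 - 0 = 0. total_sold = 45
  Event 10 (adjust +2): 0 + 2 = 2
  Event 11 (restock 19): 2 + 19 = 21
  Event 12 (adjust -10): 21 + -10 = 11
  Event 13 (sale 16): sell min(16,11)=11. stock: 11 - 11 = 0. total_sold = 56
  Event 14 (adjust +7): 0 + 7 = 7
  Event 15 (sale 16): sell min(16,7)=7. stock: 7 - 7 = 0. total_sold = 63
Final: stock = 0, total_sold = 63

First zero at event 7.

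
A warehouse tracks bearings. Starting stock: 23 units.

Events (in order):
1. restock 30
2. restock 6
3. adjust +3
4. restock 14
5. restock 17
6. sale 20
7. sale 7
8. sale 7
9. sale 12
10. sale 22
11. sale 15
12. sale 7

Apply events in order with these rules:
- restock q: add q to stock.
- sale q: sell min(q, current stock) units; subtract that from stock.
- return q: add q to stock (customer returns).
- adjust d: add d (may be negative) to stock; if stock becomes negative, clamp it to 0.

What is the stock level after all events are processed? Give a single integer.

Answer: 3

Derivation:
Processing events:
Start: stock = 23
  Event 1 (restock 30): 23 + 30 = 53
  Event 2 (restock 6): 53 + 6 = 59
  Event 3 (adjust +3): 59 + 3 = 62
  Event 4 (restock 14): 62 + 14 = 76
  Event 5 (restock 17): 76 + 17 = 93
  Event 6 (sale 20): sell min(20,93)=20. stock: 93 - 20 = 73. total_sold = 20
  Event 7 (sale 7): sell min(7,73)=7. stock: 73 - 7 = 66. total_sold = 27
  Event 8 (sale 7): sell min(7,66)=7. stock: 66 - 7 = 59. total_sold = 34
  Event 9 (sale 12): sell min(12,59)=12. stock: 59 - 12 = 47. total_sold = 46
  Event 10 (sale 22): sell min(22,47)=22. stock: 47 - 22 = 25. total_sold = 68
  Event 11 (sale 15): sell min(15,25)=15. stock: 25 - 15 = 10. total_sold = 83
  Event 12 (sale 7): sell min(7,10)=7. stock: 10 - 7 = 3. total_sold = 90
Final: stock = 3, total_sold = 90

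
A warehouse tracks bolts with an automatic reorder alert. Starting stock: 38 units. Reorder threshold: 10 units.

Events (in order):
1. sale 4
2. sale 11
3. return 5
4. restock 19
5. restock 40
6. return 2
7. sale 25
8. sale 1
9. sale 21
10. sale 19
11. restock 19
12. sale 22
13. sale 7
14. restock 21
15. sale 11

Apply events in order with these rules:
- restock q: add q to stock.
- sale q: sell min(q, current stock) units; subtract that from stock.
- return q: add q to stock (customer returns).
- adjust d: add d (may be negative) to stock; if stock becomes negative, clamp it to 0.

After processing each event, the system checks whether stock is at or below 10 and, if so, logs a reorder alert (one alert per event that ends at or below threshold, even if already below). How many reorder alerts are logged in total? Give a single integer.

Processing events:
Start: stock = 38
  Event 1 (sale 4): sell min(4,38)=4. stock: 38 - 4 = 34. total_sold = 4
  Event 2 (sale 11): sell min(11,34)=11. stock: 34 - 11 = 23. total_sold = 15
  Event 3 (return 5): 23 + 5 = 28
  Event 4 (restock 19): 28 + 19 = 47
  Event 5 (restock 40): 47 + 40 = 87
  Event 6 (return 2): 87 + 2 = 89
  Event 7 (sale 25): sell min(25,89)=25. stock: 89 - 25 = 64. total_sold = 40
  Event 8 (sale 1): sell min(1,64)=1. stock: 64 - 1 = 63. total_sold = 41
  Event 9 (sale 21): sell min(21,63)=21. stock: 63 - 21 = 42. total_sold = 62
  Event 10 (sale 19): sell min(19,42)=19. stock: 42 - 19 = 23. total_sold = 81
  Event 11 (restock 19): 23 + 19 = 42
  Event 12 (sale 22): sell min(22,42)=22. stock: 42 - 22 = 20. total_sold = 103
  Event 13 (sale 7): sell min(7,20)=7. stock: 20 - 7 = 13. total_sold = 110
  Event 14 (restock 21): 13 + 21 = 34
  Event 15 (sale 11): sell min(11,34)=11. stock: 34 - 11 = 23. total_sold = 121
Final: stock = 23, total_sold = 121

Checking against threshold 10:
  After event 1: stock=34 > 10
  After event 2: stock=23 > 10
  After event 3: stock=28 > 10
  After event 4: stock=47 > 10
  After event 5: stock=87 > 10
  After event 6: stock=89 > 10
  After event 7: stock=64 > 10
  After event 8: stock=63 > 10
  After event 9: stock=42 > 10
  After event 10: stock=23 > 10
  After event 11: stock=42 > 10
  After event 12: stock=20 > 10
  After event 13: stock=13 > 10
  After event 14: stock=34 > 10
  After event 15: stock=23 > 10
Alert events: []. Count = 0

Answer: 0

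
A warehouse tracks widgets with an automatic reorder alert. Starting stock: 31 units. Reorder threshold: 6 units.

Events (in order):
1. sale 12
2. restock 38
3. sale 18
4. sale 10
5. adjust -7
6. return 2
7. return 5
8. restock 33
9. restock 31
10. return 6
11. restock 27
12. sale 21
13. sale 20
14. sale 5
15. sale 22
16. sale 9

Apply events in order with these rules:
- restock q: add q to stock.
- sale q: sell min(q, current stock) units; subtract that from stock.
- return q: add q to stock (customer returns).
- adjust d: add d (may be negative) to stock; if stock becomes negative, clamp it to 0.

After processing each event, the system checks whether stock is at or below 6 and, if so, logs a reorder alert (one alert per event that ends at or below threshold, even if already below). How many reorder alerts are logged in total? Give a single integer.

Processing events:
Start: stock = 31
  Event 1 (sale 12): sell min(12,31)=12. stock: 31 - 12 = 19. total_sold = 12
  Event 2 (restock 38): 19 + 38 = 57
  Event 3 (sale 18): sell min(18,57)=18. stock: 57 - 18 = 39. total_sold = 30
  Event 4 (sale 10): sell min(10,39)=10. stock: 39 - 10 = 29. total_sold = 40
  Event 5 (adjust -7): 29 + -7 = 22
  Event 6 (return 2): 22 + 2 = 24
  Event 7 (return 5): 24 + 5 = 29
  Event 8 (restock 33): 29 + 33 = 62
  Event 9 (restock 31): 62 + 31 = 93
  Event 10 (return 6): 93 + 6 = 99
  Event 11 (restock 27): 99 + 27 = 126
  Event 12 (sale 21): sell min(21,126)=21. stock: 126 - 21 = 105. total_sold = 61
  Event 13 (sale 20): sell min(20,105)=20. stock: 105 - 20 = 85. total_sold = 81
  Event 14 (sale 5): sell min(5,85)=5. stock: 85 - 5 = 80. total_sold = 86
  Event 15 (sale 22): sell min(22,80)=22. stock: 80 - 22 = 58. total_sold = 108
  Event 16 (sale 9): sell min(9,58)=9. stock: 58 - 9 = 49. total_sold = 117
Final: stock = 49, total_sold = 117

Checking against threshold 6:
  After event 1: stock=19 > 6
  After event 2: stock=57 > 6
  After event 3: stock=39 > 6
  After event 4: stock=29 > 6
  After event 5: stock=22 > 6
  After event 6: stock=24 > 6
  After event 7: stock=29 > 6
  After event 8: stock=62 > 6
  After event 9: stock=93 > 6
  After event 10: stock=99 > 6
  After event 11: stock=126 > 6
  After event 12: stock=105 > 6
  After event 13: stock=85 > 6
  After event 14: stock=80 > 6
  After event 15: stock=58 > 6
  After event 16: stock=49 > 6
Alert events: []. Count = 0

Answer: 0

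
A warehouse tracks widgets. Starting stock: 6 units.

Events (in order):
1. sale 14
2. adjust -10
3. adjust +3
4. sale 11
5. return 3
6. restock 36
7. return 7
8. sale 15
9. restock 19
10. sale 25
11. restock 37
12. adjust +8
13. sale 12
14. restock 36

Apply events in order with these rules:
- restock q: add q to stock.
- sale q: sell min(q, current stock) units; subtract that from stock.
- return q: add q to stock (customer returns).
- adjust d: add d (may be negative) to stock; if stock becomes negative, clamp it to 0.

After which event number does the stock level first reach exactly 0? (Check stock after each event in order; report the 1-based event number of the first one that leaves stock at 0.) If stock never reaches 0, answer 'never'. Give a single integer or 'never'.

Processing events:
Start: stock = 6
  Event 1 (sale 14): sell min(14,6)=6. stock: 6 - 6 = 0. total_sold = 6
  Event 2 (adjust -10): 0 + -10 = 0 (clamped to 0)
  Event 3 (adjust +3): 0 + 3 = 3
  Event 4 (sale 11): sell min(11,3)=3. stock: 3 - 3 = 0. total_sold = 9
  Event 5 (return 3): 0 + 3 = 3
  Event 6 (restock 36): 3 + 36 = 39
  Event 7 (return 7): 39 + 7 = 46
  Event 8 (sale 15): sell min(15,46)=15. stock: 46 - 15 = 31. total_sold = 24
  Event 9 (restock 19): 31 + 19 = 50
  Event 10 (sale 25): sell min(25,50)=25. stock: 50 - 25 = 25. total_sold = 49
  Event 11 (restock 37): 25 + 37 = 62
  Event 12 (adjust +8): 62 + 8 = 70
  Event 13 (sale 12): sell min(12,70)=12. stock: 70 - 12 = 58. total_sold = 61
  Event 14 (restock 36): 58 + 36 = 94
Final: stock = 94, total_sold = 61

First zero at event 1.

Answer: 1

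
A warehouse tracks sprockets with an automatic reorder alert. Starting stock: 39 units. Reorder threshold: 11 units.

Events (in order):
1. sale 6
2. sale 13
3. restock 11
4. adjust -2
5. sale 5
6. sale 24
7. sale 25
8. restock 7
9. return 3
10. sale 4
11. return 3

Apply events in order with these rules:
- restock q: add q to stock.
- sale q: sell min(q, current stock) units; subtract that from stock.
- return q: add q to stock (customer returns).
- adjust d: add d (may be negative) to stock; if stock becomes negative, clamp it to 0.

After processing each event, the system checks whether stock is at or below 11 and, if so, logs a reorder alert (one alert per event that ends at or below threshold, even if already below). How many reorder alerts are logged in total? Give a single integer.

Processing events:
Start: stock = 39
  Event 1 (sale 6): sell min(6,39)=6. stock: 39 - 6 = 33. total_sold = 6
  Event 2 (sale 13): sell min(13,33)=13. stock: 33 - 13 = 20. total_sold = 19
  Event 3 (restock 11): 20 + 11 = 31
  Event 4 (adjust -2): 31 + -2 = 29
  Event 5 (sale 5): sell min(5,29)=5. stock: 29 - 5 = 24. total_sold = 24
  Event 6 (sale 24): sell min(24,24)=24. stock: 24 - 24 = 0. total_sold = 48
  Event 7 (sale 25): sell min(25,0)=0. stock: 0 - 0 = 0. total_sold = 48
  Event 8 (restock 7): 0 + 7 = 7
  Event 9 (return 3): 7 + 3 = 10
  Event 10 (sale 4): sell min(4,10)=4. stock: 10 - 4 = 6. total_sold = 52
  Event 11 (return 3): 6 + 3 = 9
Final: stock = 9, total_sold = 52

Checking against threshold 11:
  After event 1: stock=33 > 11
  After event 2: stock=20 > 11
  After event 3: stock=31 > 11
  After event 4: stock=29 > 11
  After event 5: stock=24 > 11
  After event 6: stock=0 <= 11 -> ALERT
  After event 7: stock=0 <= 11 -> ALERT
  After event 8: stock=7 <= 11 -> ALERT
  After event 9: stock=10 <= 11 -> ALERT
  After event 10: stock=6 <= 11 -> ALERT
  After event 11: stock=9 <= 11 -> ALERT
Alert events: [6, 7, 8, 9, 10, 11]. Count = 6

Answer: 6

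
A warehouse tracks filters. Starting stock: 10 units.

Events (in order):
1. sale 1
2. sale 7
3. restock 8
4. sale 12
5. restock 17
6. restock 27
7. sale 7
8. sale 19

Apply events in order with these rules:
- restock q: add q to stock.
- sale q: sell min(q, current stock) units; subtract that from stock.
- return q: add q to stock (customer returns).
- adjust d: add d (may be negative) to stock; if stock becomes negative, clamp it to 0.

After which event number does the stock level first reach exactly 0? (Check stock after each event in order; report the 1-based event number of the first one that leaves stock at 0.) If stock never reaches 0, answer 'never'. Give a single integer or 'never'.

Processing events:
Start: stock = 10
  Event 1 (sale 1): sell min(1,10)=1. stock: 10 - 1 = 9. total_sold = 1
  Event 2 (sale 7): sell min(7,9)=7. stock: 9 - 7 = 2. total_sold = 8
  Event 3 (restock 8): 2 + 8 = 10
  Event 4 (sale 12): sell min(12,10)=10. stock: 10 - 10 = 0. total_sold = 18
  Event 5 (restock 17): 0 + 17 = 17
  Event 6 (restock 27): 17 + 27 = 44
  Event 7 (sale 7): sell min(7,44)=7. stock: 44 - 7 = 37. total_sold = 25
  Event 8 (sale 19): sell min(19,37)=19. stock: 37 - 19 = 18. total_sold = 44
Final: stock = 18, total_sold = 44

First zero at event 4.

Answer: 4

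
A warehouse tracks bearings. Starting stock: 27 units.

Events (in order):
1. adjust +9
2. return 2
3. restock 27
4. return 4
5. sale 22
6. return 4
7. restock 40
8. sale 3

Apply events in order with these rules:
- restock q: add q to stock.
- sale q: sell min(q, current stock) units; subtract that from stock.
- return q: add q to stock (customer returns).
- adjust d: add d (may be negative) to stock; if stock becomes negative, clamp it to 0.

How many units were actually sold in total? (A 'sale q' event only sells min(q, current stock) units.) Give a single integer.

Answer: 25

Derivation:
Processing events:
Start: stock = 27
  Event 1 (adjust +9): 27 + 9 = 36
  Event 2 (return 2): 36 + 2 = 38
  Event 3 (restock 27): 38 + 27 = 65
  Event 4 (return 4): 65 + 4 = 69
  Event 5 (sale 22): sell min(22,69)=22. stock: 69 - 22 = 47. total_sold = 22
  Event 6 (return 4): 47 + 4 = 51
  Event 7 (restock 40): 51 + 40 = 91
  Event 8 (sale 3): sell min(3,91)=3. stock: 91 - 3 = 88. total_sold = 25
Final: stock = 88, total_sold = 25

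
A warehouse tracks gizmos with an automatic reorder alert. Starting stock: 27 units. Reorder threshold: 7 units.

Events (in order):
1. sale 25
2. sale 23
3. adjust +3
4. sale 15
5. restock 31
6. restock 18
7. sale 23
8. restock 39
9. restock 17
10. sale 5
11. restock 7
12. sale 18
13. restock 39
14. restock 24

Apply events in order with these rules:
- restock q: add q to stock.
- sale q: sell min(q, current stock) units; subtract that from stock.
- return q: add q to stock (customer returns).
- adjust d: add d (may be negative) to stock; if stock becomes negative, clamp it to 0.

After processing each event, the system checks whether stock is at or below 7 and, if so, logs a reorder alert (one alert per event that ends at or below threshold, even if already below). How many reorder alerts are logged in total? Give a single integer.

Processing events:
Start: stock = 27
  Event 1 (sale 25): sell min(25,27)=25. stock: 27 - 25 = 2. total_sold = 25
  Event 2 (sale 23): sell min(23,2)=2. stock: 2 - 2 = 0. total_sold = 27
  Event 3 (adjust +3): 0 + 3 = 3
  Event 4 (sale 15): sell min(15,3)=3. stock: 3 - 3 = 0. total_sold = 30
  Event 5 (restock 31): 0 + 31 = 31
  Event 6 (restock 18): 31 + 18 = 49
  Event 7 (sale 23): sell min(23,49)=23. stock: 49 - 23 = 26. total_sold = 53
  Event 8 (restock 39): 26 + 39 = 65
  Event 9 (restock 17): 65 + 17 = 82
  Event 10 (sale 5): sell min(5,82)=5. stock: 82 - 5 = 77. total_sold = 58
  Event 11 (restock 7): 77 + 7 = 84
  Event 12 (sale 18): sell min(18,84)=18. stock: 84 - 18 = 66. total_sold = 76
  Event 13 (restock 39): 66 + 39 = 105
  Event 14 (restock 24): 105 + 24 = 129
Final: stock = 129, total_sold = 76

Checking against threshold 7:
  After event 1: stock=2 <= 7 -> ALERT
  After event 2: stock=0 <= 7 -> ALERT
  After event 3: stock=3 <= 7 -> ALERT
  After event 4: stock=0 <= 7 -> ALERT
  After event 5: stock=31 > 7
  After event 6: stock=49 > 7
  After event 7: stock=26 > 7
  After event 8: stock=65 > 7
  After event 9: stock=82 > 7
  After event 10: stock=77 > 7
  After event 11: stock=84 > 7
  After event 12: stock=66 > 7
  After event 13: stock=105 > 7
  After event 14: stock=129 > 7
Alert events: [1, 2, 3, 4]. Count = 4

Answer: 4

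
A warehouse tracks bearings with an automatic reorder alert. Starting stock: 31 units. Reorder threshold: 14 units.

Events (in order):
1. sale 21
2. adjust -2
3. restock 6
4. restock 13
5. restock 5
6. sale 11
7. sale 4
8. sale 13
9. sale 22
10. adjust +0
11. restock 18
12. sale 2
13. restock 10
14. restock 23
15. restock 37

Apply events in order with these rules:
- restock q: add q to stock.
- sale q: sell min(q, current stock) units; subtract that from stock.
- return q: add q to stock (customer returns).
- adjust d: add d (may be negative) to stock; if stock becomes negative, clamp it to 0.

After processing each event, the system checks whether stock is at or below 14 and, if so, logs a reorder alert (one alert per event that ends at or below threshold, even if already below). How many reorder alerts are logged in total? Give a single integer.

Answer: 6

Derivation:
Processing events:
Start: stock = 31
  Event 1 (sale 21): sell min(21,31)=21. stock: 31 - 21 = 10. total_sold = 21
  Event 2 (adjust -2): 10 + -2 = 8
  Event 3 (restock 6): 8 + 6 = 14
  Event 4 (restock 13): 14 + 13 = 27
  Event 5 (restock 5): 27 + 5 = 32
  Event 6 (sale 11): sell min(11,32)=11. stock: 32 - 11 = 21. total_sold = 32
  Event 7 (sale 4): sell min(4,21)=4. stock: 21 - 4 = 17. total_sold = 36
  Event 8 (sale 13): sell min(13,17)=13. stock: 17 - 13 = 4. total_sold = 49
  Event 9 (sale 22): sell min(22,4)=4. stock: 4 - 4 = 0. total_sold = 53
  Event 10 (adjust +0): 0 + 0 = 0
  Event 11 (restock 18): 0 + 18 = 18
  Event 12 (sale 2): sell min(2,18)=2. stock: 18 - 2 = 16. total_sold = 55
  Event 13 (restock 10): 16 + 10 = 26
  Event 14 (restock 23): 26 + 23 = 49
  Event 15 (restock 37): 49 + 37 = 86
Final: stock = 86, total_sold = 55

Checking against threshold 14:
  After event 1: stock=10 <= 14 -> ALERT
  After event 2: stock=8 <= 14 -> ALERT
  After event 3: stock=14 <= 14 -> ALERT
  After event 4: stock=27 > 14
  After event 5: stock=32 > 14
  After event 6: stock=21 > 14
  After event 7: stock=17 > 14
  After event 8: stock=4 <= 14 -> ALERT
  After event 9: stock=0 <= 14 -> ALERT
  After event 10: stock=0 <= 14 -> ALERT
  After event 11: stock=18 > 14
  After event 12: stock=16 > 14
  After event 13: stock=26 > 14
  After event 14: stock=49 > 14
  After event 15: stock=86 > 14
Alert events: [1, 2, 3, 8, 9, 10]. Count = 6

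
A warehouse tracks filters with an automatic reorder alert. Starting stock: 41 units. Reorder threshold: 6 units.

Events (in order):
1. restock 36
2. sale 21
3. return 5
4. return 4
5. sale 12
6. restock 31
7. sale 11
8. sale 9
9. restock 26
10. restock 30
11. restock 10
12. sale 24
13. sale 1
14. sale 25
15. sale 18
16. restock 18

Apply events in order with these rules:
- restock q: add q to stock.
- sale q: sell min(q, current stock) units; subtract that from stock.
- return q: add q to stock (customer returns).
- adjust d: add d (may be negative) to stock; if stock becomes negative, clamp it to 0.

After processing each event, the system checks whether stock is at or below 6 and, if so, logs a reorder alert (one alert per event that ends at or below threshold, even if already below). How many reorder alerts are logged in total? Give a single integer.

Answer: 0

Derivation:
Processing events:
Start: stock = 41
  Event 1 (restock 36): 41 + 36 = 77
  Event 2 (sale 21): sell min(21,77)=21. stock: 77 - 21 = 56. total_sold = 21
  Event 3 (return 5): 56 + 5 = 61
  Event 4 (return 4): 61 + 4 = 65
  Event 5 (sale 12): sell min(12,65)=12. stock: 65 - 12 = 53. total_sold = 33
  Event 6 (restock 31): 53 + 31 = 84
  Event 7 (sale 11): sell min(11,84)=11. stock: 84 - 11 = 73. total_sold = 44
  Event 8 (sale 9): sell min(9,73)=9. stock: 73 - 9 = 64. total_sold = 53
  Event 9 (restock 26): 64 + 26 = 90
  Event 10 (restock 30): 90 + 30 = 120
  Event 11 (restock 10): 120 + 10 = 130
  Event 12 (sale 24): sell min(24,130)=24. stock: 130 - 24 = 106. total_sold = 77
  Event 13 (sale 1): sell min(1,106)=1. stock: 106 - 1 = 105. total_sold = 78
  Event 14 (sale 25): sell min(25,105)=25. stock: 105 - 25 = 80. total_sold = 103
  Event 15 (sale 18): sell min(18,80)=18. stock: 80 - 18 = 62. total_sold = 121
  Event 16 (restock 18): 62 + 18 = 80
Final: stock = 80, total_sold = 121

Checking against threshold 6:
  After event 1: stock=77 > 6
  After event 2: stock=56 > 6
  After event 3: stock=61 > 6
  After event 4: stock=65 > 6
  After event 5: stock=53 > 6
  After event 6: stock=84 > 6
  After event 7: stock=73 > 6
  After event 8: stock=64 > 6
  After event 9: stock=90 > 6
  After event 10: stock=120 > 6
  After event 11: stock=130 > 6
  After event 12: stock=106 > 6
  After event 13: stock=105 > 6
  After event 14: stock=80 > 6
  After event 15: stock=62 > 6
  After event 16: stock=80 > 6
Alert events: []. Count = 0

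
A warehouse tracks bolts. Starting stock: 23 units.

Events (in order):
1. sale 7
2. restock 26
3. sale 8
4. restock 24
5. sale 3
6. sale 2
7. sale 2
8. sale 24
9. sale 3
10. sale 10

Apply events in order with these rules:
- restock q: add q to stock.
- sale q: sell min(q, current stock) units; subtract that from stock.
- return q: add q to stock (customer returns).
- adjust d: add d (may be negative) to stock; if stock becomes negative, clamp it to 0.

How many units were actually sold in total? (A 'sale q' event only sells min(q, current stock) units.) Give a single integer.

Processing events:
Start: stock = 23
  Event 1 (sale 7): sell min(7,23)=7. stock: 23 - 7 = 16. total_sold = 7
  Event 2 (restock 26): 16 + 26 = 42
  Event 3 (sale 8): sell min(8,42)=8. stock: 42 - 8 = 34. total_sold = 15
  Event 4 (restock 24): 34 + 24 = 58
  Event 5 (sale 3): sell min(3,58)=3. stock: 58 - 3 = 55. total_sold = 18
  Event 6 (sale 2): sell min(2,55)=2. stock: 55 - 2 = 53. total_sold = 20
  Event 7 (sale 2): sell min(2,53)=2. stock: 53 - 2 = 51. total_sold = 22
  Event 8 (sale 24): sell min(24,51)=24. stock: 51 - 24 = 27. total_sold = 46
  Event 9 (sale 3): sell min(3,27)=3. stock: 27 - 3 = 24. total_sold = 49
  Event 10 (sale 10): sell min(10,24)=10. stock: 24 - 10 = 14. total_sold = 59
Final: stock = 14, total_sold = 59

Answer: 59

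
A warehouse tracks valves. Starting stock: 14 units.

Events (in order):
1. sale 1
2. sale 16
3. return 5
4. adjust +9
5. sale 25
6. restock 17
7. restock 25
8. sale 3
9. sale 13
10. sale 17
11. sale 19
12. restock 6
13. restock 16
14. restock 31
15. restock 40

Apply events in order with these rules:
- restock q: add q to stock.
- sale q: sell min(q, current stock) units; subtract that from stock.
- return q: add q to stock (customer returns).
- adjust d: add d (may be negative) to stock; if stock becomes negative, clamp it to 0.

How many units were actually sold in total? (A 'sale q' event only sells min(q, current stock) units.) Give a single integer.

Answer: 70

Derivation:
Processing events:
Start: stock = 14
  Event 1 (sale 1): sell min(1,14)=1. stock: 14 - 1 = 13. total_sold = 1
  Event 2 (sale 16): sell min(16,13)=13. stock: 13 - 13 = 0. total_sold = 14
  Event 3 (return 5): 0 + 5 = 5
  Event 4 (adjust +9): 5 + 9 = 14
  Event 5 (sale 25): sell min(25,14)=14. stock: 14 - 14 = 0. total_sold = 28
  Event 6 (restock 17): 0 + 17 = 17
  Event 7 (restock 25): 17 + 25 = 42
  Event 8 (sale 3): sell min(3,42)=3. stock: 42 - 3 = 39. total_sold = 31
  Event 9 (sale 13): sell min(13,39)=13. stock: 39 - 13 = 26. total_sold = 44
  Event 10 (sale 17): sell min(17,26)=17. stock: 26 - 17 = 9. total_sold = 61
  Event 11 (sale 19): sell min(19,9)=9. stock: 9 - 9 = 0. total_sold = 70
  Event 12 (restock 6): 0 + 6 = 6
  Event 13 (restock 16): 6 + 16 = 22
  Event 14 (restock 31): 22 + 31 = 53
  Event 15 (restock 40): 53 + 40 = 93
Final: stock = 93, total_sold = 70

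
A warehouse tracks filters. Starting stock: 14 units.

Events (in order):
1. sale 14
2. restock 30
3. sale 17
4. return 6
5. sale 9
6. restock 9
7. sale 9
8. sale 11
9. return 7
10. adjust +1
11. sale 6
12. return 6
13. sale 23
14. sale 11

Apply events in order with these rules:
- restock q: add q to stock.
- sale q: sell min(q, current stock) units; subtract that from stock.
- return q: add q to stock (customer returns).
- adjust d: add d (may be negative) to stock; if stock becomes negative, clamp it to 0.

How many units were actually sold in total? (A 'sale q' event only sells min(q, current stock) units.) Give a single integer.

Answer: 73

Derivation:
Processing events:
Start: stock = 14
  Event 1 (sale 14): sell min(14,14)=14. stock: 14 - 14 = 0. total_sold = 14
  Event 2 (restock 30): 0 + 30 = 30
  Event 3 (sale 17): sell min(17,30)=17. stock: 30 - 17 = 13. total_sold = 31
  Event 4 (return 6): 13 + 6 = 19
  Event 5 (sale 9): sell min(9,19)=9. stock: 19 - 9 = 10. total_sold = 40
  Event 6 (restock 9): 10 + 9 = 19
  Event 7 (sale 9): sell min(9,19)=9. stock: 19 - 9 = 10. total_sold = 49
  Event 8 (sale 11): sell min(11,10)=10. stock: 10 - 10 = 0. total_sold = 59
  Event 9 (return 7): 0 + 7 = 7
  Event 10 (adjust +1): 7 + 1 = 8
  Event 11 (sale 6): sell min(6,8)=6. stock: 8 - 6 = 2. total_sold = 65
  Event 12 (return 6): 2 + 6 = 8
  Event 13 (sale 23): sell min(23,8)=8. stock: 8 - 8 = 0. total_sold = 73
  Event 14 (sale 11): sell min(11,0)=0. stock: 0 - 0 = 0. total_sold = 73
Final: stock = 0, total_sold = 73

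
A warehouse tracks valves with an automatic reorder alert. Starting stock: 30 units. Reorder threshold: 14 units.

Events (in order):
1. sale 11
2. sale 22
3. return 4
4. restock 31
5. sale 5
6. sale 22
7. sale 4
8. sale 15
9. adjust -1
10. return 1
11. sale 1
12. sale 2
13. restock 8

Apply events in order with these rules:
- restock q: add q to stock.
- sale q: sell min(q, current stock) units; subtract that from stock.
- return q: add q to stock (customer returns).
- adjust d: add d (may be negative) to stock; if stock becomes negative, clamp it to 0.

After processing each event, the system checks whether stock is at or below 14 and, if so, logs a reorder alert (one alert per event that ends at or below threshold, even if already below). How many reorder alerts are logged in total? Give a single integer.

Answer: 10

Derivation:
Processing events:
Start: stock = 30
  Event 1 (sale 11): sell min(11,30)=11. stock: 30 - 11 = 19. total_sold = 11
  Event 2 (sale 22): sell min(22,19)=19. stock: 19 - 19 = 0. total_sold = 30
  Event 3 (return 4): 0 + 4 = 4
  Event 4 (restock 31): 4 + 31 = 35
  Event 5 (sale 5): sell min(5,35)=5. stock: 35 - 5 = 30. total_sold = 35
  Event 6 (sale 22): sell min(22,30)=22. stock: 30 - 22 = 8. total_sold = 57
  Event 7 (sale 4): sell min(4,8)=4. stock: 8 - 4 = 4. total_sold = 61
  Event 8 (sale 15): sell min(15,4)=4. stock: 4 - 4 = 0. total_sold = 65
  Event 9 (adjust -1): 0 + -1 = 0 (clamped to 0)
  Event 10 (return 1): 0 + 1 = 1
  Event 11 (sale 1): sell min(1,1)=1. stock: 1 - 1 = 0. total_sold = 66
  Event 12 (sale 2): sell min(2,0)=0. stock: 0 - 0 = 0. total_sold = 66
  Event 13 (restock 8): 0 + 8 = 8
Final: stock = 8, total_sold = 66

Checking against threshold 14:
  After event 1: stock=19 > 14
  After event 2: stock=0 <= 14 -> ALERT
  After event 3: stock=4 <= 14 -> ALERT
  After event 4: stock=35 > 14
  After event 5: stock=30 > 14
  After event 6: stock=8 <= 14 -> ALERT
  After event 7: stock=4 <= 14 -> ALERT
  After event 8: stock=0 <= 14 -> ALERT
  After event 9: stock=0 <= 14 -> ALERT
  After event 10: stock=1 <= 14 -> ALERT
  After event 11: stock=0 <= 14 -> ALERT
  After event 12: stock=0 <= 14 -> ALERT
  After event 13: stock=8 <= 14 -> ALERT
Alert events: [2, 3, 6, 7, 8, 9, 10, 11, 12, 13]. Count = 10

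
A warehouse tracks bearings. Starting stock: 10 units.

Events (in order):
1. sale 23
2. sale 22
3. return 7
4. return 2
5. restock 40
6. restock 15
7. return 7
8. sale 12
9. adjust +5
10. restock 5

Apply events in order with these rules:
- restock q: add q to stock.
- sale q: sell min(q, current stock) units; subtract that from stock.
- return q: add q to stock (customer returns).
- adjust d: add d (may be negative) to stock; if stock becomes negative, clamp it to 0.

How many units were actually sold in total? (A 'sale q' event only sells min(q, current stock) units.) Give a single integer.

Answer: 22

Derivation:
Processing events:
Start: stock = 10
  Event 1 (sale 23): sell min(23,10)=10. stock: 10 - 10 = 0. total_sold = 10
  Event 2 (sale 22): sell min(22,0)=0. stock: 0 - 0 = 0. total_sold = 10
  Event 3 (return 7): 0 + 7 = 7
  Event 4 (return 2): 7 + 2 = 9
  Event 5 (restock 40): 9 + 40 = 49
  Event 6 (restock 15): 49 + 15 = 64
  Event 7 (return 7): 64 + 7 = 71
  Event 8 (sale 12): sell min(12,71)=12. stock: 71 - 12 = 59. total_sold = 22
  Event 9 (adjust +5): 59 + 5 = 64
  Event 10 (restock 5): 64 + 5 = 69
Final: stock = 69, total_sold = 22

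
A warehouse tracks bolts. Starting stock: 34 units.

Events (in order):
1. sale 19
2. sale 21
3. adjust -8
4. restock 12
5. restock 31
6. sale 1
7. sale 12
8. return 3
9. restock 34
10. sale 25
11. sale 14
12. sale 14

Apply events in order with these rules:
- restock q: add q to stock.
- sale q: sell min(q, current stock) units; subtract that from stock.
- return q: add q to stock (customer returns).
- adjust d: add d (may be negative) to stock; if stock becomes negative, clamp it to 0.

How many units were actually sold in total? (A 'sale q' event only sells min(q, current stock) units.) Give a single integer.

Answer: 100

Derivation:
Processing events:
Start: stock = 34
  Event 1 (sale 19): sell min(19,34)=19. stock: 34 - 19 = 15. total_sold = 19
  Event 2 (sale 21): sell min(21,15)=15. stock: 15 - 15 = 0. total_sold = 34
  Event 3 (adjust -8): 0 + -8 = 0 (clamped to 0)
  Event 4 (restock 12): 0 + 12 = 12
  Event 5 (restock 31): 12 + 31 = 43
  Event 6 (sale 1): sell min(1,43)=1. stock: 43 - 1 = 42. total_sold = 35
  Event 7 (sale 12): sell min(12,42)=12. stock: 42 - 12 = 30. total_sold = 47
  Event 8 (return 3): 30 + 3 = 33
  Event 9 (restock 34): 33 + 34 = 67
  Event 10 (sale 25): sell min(25,67)=25. stock: 67 - 25 = 42. total_sold = 72
  Event 11 (sale 14): sell min(14,42)=14. stock: 42 - 14 = 28. total_sold = 86
  Event 12 (sale 14): sell min(14,28)=14. stock: 28 - 14 = 14. total_sold = 100
Final: stock = 14, total_sold = 100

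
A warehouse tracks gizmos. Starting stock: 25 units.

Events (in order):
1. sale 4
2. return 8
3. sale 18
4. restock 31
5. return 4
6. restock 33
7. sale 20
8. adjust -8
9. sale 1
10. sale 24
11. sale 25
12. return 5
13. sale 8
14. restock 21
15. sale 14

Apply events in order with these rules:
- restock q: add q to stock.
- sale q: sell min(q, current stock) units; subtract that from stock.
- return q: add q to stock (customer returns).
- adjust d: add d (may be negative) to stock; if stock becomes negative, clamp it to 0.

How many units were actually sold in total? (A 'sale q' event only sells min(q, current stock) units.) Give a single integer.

Answer: 112

Derivation:
Processing events:
Start: stock = 25
  Event 1 (sale 4): sell min(4,25)=4. stock: 25 - 4 = 21. total_sold = 4
  Event 2 (return 8): 21 + 8 = 29
  Event 3 (sale 18): sell min(18,29)=18. stock: 29 - 18 = 11. total_sold = 22
  Event 4 (restock 31): 11 + 31 = 42
  Event 5 (return 4): 42 + 4 = 46
  Event 6 (restock 33): 46 + 33 = 79
  Event 7 (sale 20): sell min(20,79)=20. stock: 79 - 20 = 59. total_sold = 42
  Event 8 (adjust -8): 59 + -8 = 51
  Event 9 (sale 1): sell min(1,51)=1. stock: 51 - 1 = 50. total_sold = 43
  Event 10 (sale 24): sell min(24,50)=24. stock: 50 - 24 = 26. total_sold = 67
  Event 11 (sale 25): sell min(25,26)=25. stock: 26 - 25 = 1. total_sold = 92
  Event 12 (return 5): 1 + 5 = 6
  Event 13 (sale 8): sell min(8,6)=6. stock: 6 - 6 = 0. total_sold = 98
  Event 14 (restock 21): 0 + 21 = 21
  Event 15 (sale 14): sell min(14,21)=14. stock: 21 - 14 = 7. total_sold = 112
Final: stock = 7, total_sold = 112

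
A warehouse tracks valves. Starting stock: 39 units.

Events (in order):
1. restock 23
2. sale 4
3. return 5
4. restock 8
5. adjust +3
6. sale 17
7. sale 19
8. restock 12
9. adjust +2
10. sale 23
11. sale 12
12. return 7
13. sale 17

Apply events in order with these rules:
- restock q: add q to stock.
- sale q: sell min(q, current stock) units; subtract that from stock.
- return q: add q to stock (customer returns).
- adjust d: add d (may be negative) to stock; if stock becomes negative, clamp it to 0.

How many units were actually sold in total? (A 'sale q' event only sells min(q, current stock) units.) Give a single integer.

Processing events:
Start: stock = 39
  Event 1 (restock 23): 39 + 23 = 62
  Event 2 (sale 4): sell min(4,62)=4. stock: 62 - 4 = 58. total_sold = 4
  Event 3 (return 5): 58 + 5 = 63
  Event 4 (restock 8): 63 + 8 = 71
  Event 5 (adjust +3): 71 + 3 = 74
  Event 6 (sale 17): sell min(17,74)=17. stock: 74 - 17 = 57. total_sold = 21
  Event 7 (sale 19): sell min(19,57)=19. stock: 57 - 19 = 38. total_sold = 40
  Event 8 (restock 12): 38 + 12 = 50
  Event 9 (adjust +2): 50 + 2 = 52
  Event 10 (sale 23): sell min(23,52)=23. stock: 52 - 23 = 29. total_sold = 63
  Event 11 (sale 12): sell min(12,29)=12. stock: 29 - 12 = 17. total_sold = 75
  Event 12 (return 7): 17 + 7 = 24
  Event 13 (sale 17): sell min(17,24)=17. stock: 24 - 17 = 7. total_sold = 92
Final: stock = 7, total_sold = 92

Answer: 92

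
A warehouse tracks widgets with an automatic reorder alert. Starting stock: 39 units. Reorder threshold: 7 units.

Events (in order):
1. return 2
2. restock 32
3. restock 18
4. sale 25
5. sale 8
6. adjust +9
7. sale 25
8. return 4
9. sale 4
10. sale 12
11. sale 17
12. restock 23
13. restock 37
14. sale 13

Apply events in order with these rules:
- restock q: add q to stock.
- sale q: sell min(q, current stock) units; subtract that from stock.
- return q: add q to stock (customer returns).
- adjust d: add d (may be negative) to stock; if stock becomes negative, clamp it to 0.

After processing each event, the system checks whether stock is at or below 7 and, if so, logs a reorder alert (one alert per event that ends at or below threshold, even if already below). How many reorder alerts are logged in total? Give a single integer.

Processing events:
Start: stock = 39
  Event 1 (return 2): 39 + 2 = 41
  Event 2 (restock 32): 41 + 32 = 73
  Event 3 (restock 18): 73 + 18 = 91
  Event 4 (sale 25): sell min(25,91)=25. stock: 91 - 25 = 66. total_sold = 25
  Event 5 (sale 8): sell min(8,66)=8. stock: 66 - 8 = 58. total_sold = 33
  Event 6 (adjust +9): 58 + 9 = 67
  Event 7 (sale 25): sell min(25,67)=25. stock: 67 - 25 = 42. total_sold = 58
  Event 8 (return 4): 42 + 4 = 46
  Event 9 (sale 4): sell min(4,46)=4. stock: 46 - 4 = 42. total_sold = 62
  Event 10 (sale 12): sell min(12,42)=12. stock: 42 - 12 = 30. total_sold = 74
  Event 11 (sale 17): sell min(17,30)=17. stock: 30 - 17 = 13. total_sold = 91
  Event 12 (restock 23): 13 + 23 = 36
  Event 13 (restock 37): 36 + 37 = 73
  Event 14 (sale 13): sell min(13,73)=13. stock: 73 - 13 = 60. total_sold = 104
Final: stock = 60, total_sold = 104

Checking against threshold 7:
  After event 1: stock=41 > 7
  After event 2: stock=73 > 7
  After event 3: stock=91 > 7
  After event 4: stock=66 > 7
  After event 5: stock=58 > 7
  After event 6: stock=67 > 7
  After event 7: stock=42 > 7
  After event 8: stock=46 > 7
  After event 9: stock=42 > 7
  After event 10: stock=30 > 7
  After event 11: stock=13 > 7
  After event 12: stock=36 > 7
  After event 13: stock=73 > 7
  After event 14: stock=60 > 7
Alert events: []. Count = 0

Answer: 0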